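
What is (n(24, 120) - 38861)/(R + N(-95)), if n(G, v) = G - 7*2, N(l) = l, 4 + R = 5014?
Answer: -38851/4915 ≈ -7.9046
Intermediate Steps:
R = 5010 (R = -4 + 5014 = 5010)
n(G, v) = -14 + G (n(G, v) = G - 14 = -14 + G)
(n(24, 120) - 38861)/(R + N(-95)) = ((-14 + 24) - 38861)/(5010 - 95) = (10 - 38861)/4915 = -38851*1/4915 = -38851/4915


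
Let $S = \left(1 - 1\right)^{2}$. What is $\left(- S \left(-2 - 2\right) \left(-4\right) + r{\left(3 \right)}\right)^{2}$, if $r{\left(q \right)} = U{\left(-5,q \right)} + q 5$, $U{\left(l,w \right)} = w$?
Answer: $324$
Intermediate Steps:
$S = 0$ ($S = 0^{2} = 0$)
$r{\left(q \right)} = 6 q$ ($r{\left(q \right)} = q + q 5 = q + 5 q = 6 q$)
$\left(- S \left(-2 - 2\right) \left(-4\right) + r{\left(3 \right)}\right)^{2} = \left(- 0 \left(-2 - 2\right) \left(-4\right) + 6 \cdot 3\right)^{2} = \left(- 0 \left(-4\right) \left(-4\right) + 18\right)^{2} = \left(- 0 \left(-4\right) + 18\right)^{2} = \left(\left(-1\right) 0 + 18\right)^{2} = \left(0 + 18\right)^{2} = 18^{2} = 324$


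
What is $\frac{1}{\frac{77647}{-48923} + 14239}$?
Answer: $\frac{48923}{696536950} \approx 7.0237 \cdot 10^{-5}$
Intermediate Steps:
$\frac{1}{\frac{77647}{-48923} + 14239} = \frac{1}{77647 \left(- \frac{1}{48923}\right) + 14239} = \frac{1}{- \frac{77647}{48923} + 14239} = \frac{1}{\frac{696536950}{48923}} = \frac{48923}{696536950}$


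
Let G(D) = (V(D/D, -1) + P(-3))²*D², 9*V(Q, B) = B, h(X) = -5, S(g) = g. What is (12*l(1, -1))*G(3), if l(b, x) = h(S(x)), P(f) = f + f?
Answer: -60500/3 ≈ -20167.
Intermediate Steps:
P(f) = 2*f
V(Q, B) = B/9
l(b, x) = -5
G(D) = 3025*D²/81 (G(D) = ((⅑)*(-1) + 2*(-3))²*D² = (-⅑ - 6)²*D² = (-55/9)²*D² = 3025*D²/81)
(12*l(1, -1))*G(3) = (12*(-5))*((3025/81)*3²) = -60500*9/27 = -60*3025/9 = -60500/3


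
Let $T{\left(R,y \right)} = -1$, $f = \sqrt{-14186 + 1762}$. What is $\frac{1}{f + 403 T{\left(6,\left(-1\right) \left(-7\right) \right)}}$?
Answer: $- \frac{403}{174833} - \frac{2 i \sqrt{3106}}{174833} \approx -0.0023051 - 0.00063754 i$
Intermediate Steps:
$f = 2 i \sqrt{3106}$ ($f = \sqrt{-12424} = 2 i \sqrt{3106} \approx 111.46 i$)
$\frac{1}{f + 403 T{\left(6,\left(-1\right) \left(-7\right) \right)}} = \frac{1}{2 i \sqrt{3106} + 403 \left(-1\right)} = \frac{1}{2 i \sqrt{3106} - 403} = \frac{1}{-403 + 2 i \sqrt{3106}}$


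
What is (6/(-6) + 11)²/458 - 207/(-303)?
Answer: 20851/23129 ≈ 0.90151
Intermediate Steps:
(6/(-6) + 11)²/458 - 207/(-303) = (6*(-⅙) + 11)²*(1/458) - 207*(-1/303) = (-1 + 11)²*(1/458) + 69/101 = 10²*(1/458) + 69/101 = 100*(1/458) + 69/101 = 50/229 + 69/101 = 20851/23129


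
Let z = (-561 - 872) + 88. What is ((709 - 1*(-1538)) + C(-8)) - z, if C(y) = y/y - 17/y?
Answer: 28761/8 ≈ 3595.1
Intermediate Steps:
z = -1345 (z = -1433 + 88 = -1345)
C(y) = 1 - 17/y
((709 - 1*(-1538)) + C(-8)) - z = ((709 - 1*(-1538)) + (-17 - 8)/(-8)) - 1*(-1345) = ((709 + 1538) - ⅛*(-25)) + 1345 = (2247 + 25/8) + 1345 = 18001/8 + 1345 = 28761/8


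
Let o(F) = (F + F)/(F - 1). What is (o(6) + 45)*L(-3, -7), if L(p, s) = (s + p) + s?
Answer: -4029/5 ≈ -805.80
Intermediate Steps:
o(F) = 2*F/(-1 + F) (o(F) = (2*F)/(-1 + F) = 2*F/(-1 + F))
L(p, s) = p + 2*s (L(p, s) = (p + s) + s = p + 2*s)
(o(6) + 45)*L(-3, -7) = (2*6/(-1 + 6) + 45)*(-3 + 2*(-7)) = (2*6/5 + 45)*(-3 - 14) = (2*6*(1/5) + 45)*(-17) = (12/5 + 45)*(-17) = (237/5)*(-17) = -4029/5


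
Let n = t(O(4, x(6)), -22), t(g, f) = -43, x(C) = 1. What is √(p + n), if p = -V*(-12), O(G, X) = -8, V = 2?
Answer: I*√19 ≈ 4.3589*I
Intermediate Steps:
n = -43
p = 24 (p = -1*2*(-12) = -2*(-12) = 24)
√(p + n) = √(24 - 43) = √(-19) = I*√19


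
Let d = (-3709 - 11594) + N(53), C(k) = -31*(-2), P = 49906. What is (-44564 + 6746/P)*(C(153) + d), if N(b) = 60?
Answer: 16881304168539/24953 ≈ 6.7652e+8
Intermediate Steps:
C(k) = 62
d = -15243 (d = (-3709 - 11594) + 60 = -15303 + 60 = -15243)
(-44564 + 6746/P)*(C(153) + d) = (-44564 + 6746/49906)*(62 - 15243) = (-44564 + 6746*(1/49906))*(-15181) = (-44564 + 3373/24953)*(-15181) = -1112002119/24953*(-15181) = 16881304168539/24953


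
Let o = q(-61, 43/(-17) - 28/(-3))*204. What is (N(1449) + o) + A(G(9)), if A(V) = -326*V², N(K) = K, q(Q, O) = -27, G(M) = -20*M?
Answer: -10566459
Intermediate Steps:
o = -5508 (o = -27*204 = -5508)
(N(1449) + o) + A(G(9)) = (1449 - 5508) - 326*(-20*9)² = -4059 - 326*(-180)² = -4059 - 326*32400 = -4059 - 10562400 = -10566459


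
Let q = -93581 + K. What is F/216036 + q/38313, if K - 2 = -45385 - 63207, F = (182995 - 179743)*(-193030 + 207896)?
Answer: 50237120735/229916313 ≈ 218.50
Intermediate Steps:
F = 48344232 (F = 3252*14866 = 48344232)
K = -108590 (K = 2 + (-45385 - 63207) = 2 - 108592 = -108590)
q = -202171 (q = -93581 - 108590 = -202171)
F/216036 + q/38313 = 48344232/216036 - 202171/38313 = 48344232*(1/216036) - 202171*1/38313 = 4028686/18003 - 202171/38313 = 50237120735/229916313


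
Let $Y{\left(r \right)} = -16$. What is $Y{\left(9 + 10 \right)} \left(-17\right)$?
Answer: $272$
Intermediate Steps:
$Y{\left(9 + 10 \right)} \left(-17\right) = \left(-16\right) \left(-17\right) = 272$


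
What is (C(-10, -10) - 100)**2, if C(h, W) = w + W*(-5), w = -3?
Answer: 2809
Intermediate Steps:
C(h, W) = -3 - 5*W (C(h, W) = -3 + W*(-5) = -3 - 5*W)
(C(-10, -10) - 100)**2 = ((-3 - 5*(-10)) - 100)**2 = ((-3 + 50) - 100)**2 = (47 - 100)**2 = (-53)**2 = 2809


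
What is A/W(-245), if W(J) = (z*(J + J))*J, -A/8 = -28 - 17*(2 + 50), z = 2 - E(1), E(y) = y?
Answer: 3648/60025 ≈ 0.060775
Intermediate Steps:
z = 1 (z = 2 - 1*1 = 2 - 1 = 1)
A = 7296 (A = -8*(-28 - 17*(2 + 50)) = -8*(-28 - 17*52) = -8*(-28 - 884) = -8*(-912) = 7296)
W(J) = 2*J² (W(J) = (1*(J + J))*J = (1*(2*J))*J = (2*J)*J = 2*J²)
A/W(-245) = 7296/((2*(-245)²)) = 7296/((2*60025)) = 7296/120050 = 7296*(1/120050) = 3648/60025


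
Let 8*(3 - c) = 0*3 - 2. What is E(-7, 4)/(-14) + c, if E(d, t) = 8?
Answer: 75/28 ≈ 2.6786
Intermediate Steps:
c = 13/4 (c = 3 - (0*3 - 2)/8 = 3 - (0 - 2)/8 = 3 - ⅛*(-2) = 3 + ¼ = 13/4 ≈ 3.2500)
E(-7, 4)/(-14) + c = 8/(-14) + 13/4 = -1/14*8 + 13/4 = -4/7 + 13/4 = 75/28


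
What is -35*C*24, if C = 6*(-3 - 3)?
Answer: 30240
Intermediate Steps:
C = -36 (C = 6*(-6) = -36)
-35*C*24 = -35*(-36)*24 = 1260*24 = 30240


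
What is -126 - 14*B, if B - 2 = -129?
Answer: 1652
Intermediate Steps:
B = -127 (B = 2 - 129 = -127)
-126 - 14*B = -126 - 14*(-127) = -126 + 1778 = 1652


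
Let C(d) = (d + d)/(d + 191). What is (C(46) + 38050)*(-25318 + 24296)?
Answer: -9216336724/237 ≈ -3.8887e+7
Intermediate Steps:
C(d) = 2*d/(191 + d) (C(d) = (2*d)/(191 + d) = 2*d/(191 + d))
(C(46) + 38050)*(-25318 + 24296) = (2*46/(191 + 46) + 38050)*(-25318 + 24296) = (2*46/237 + 38050)*(-1022) = (2*46*(1/237) + 38050)*(-1022) = (92/237 + 38050)*(-1022) = (9017942/237)*(-1022) = -9216336724/237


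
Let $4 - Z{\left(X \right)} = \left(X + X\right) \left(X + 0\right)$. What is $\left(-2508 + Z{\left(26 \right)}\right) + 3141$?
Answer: $-715$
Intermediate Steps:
$Z{\left(X \right)} = 4 - 2 X^{2}$ ($Z{\left(X \right)} = 4 - \left(X + X\right) \left(X + 0\right) = 4 - 2 X X = 4 - 2 X^{2}$)
$\left(-2508 + Z{\left(26 \right)}\right) + 3141 = \left(-2508 + \left(4 - 2 \cdot 26^{2}\right)\right) + 3141 = \left(-2508 + \left(4 - 1352\right)\right) + 3141 = \left(-2508 - 1348\right) + 3141 = -3856 + 3141 = -715$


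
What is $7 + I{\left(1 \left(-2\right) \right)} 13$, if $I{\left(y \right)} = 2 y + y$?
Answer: $-71$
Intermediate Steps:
$I{\left(y \right)} = 3 y$
$7 + I{\left(1 \left(-2\right) \right)} 13 = 7 + 3 \cdot 1 \left(-2\right) 13 = 7 + 3 \left(-2\right) 13 = 7 - 78 = -71$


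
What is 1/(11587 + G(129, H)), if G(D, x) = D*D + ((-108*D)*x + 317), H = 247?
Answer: -1/3412659 ≈ -2.9303e-7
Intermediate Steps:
G(D, x) = 317 + D**2 - 108*D*x (G(D, x) = D**2 + (-108*D*x + 317) = D**2 + (317 - 108*D*x) = 317 + D**2 - 108*D*x)
1/(11587 + G(129, H)) = 1/(11587 + (317 + 129**2 - 108*129*247)) = 1/(11587 + (317 + 16641 - 3441204)) = 1/(11587 - 3424246) = 1/(-3412659) = -1/3412659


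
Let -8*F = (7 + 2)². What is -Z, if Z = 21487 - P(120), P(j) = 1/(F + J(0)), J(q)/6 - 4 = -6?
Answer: -3803207/177 ≈ -21487.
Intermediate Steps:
J(q) = -12 (J(q) = 24 + 6*(-6) = 24 - 36 = -12)
F = -81/8 (F = -(7 + 2)²/8 = -⅛*9² = -⅛*81 = -81/8 ≈ -10.125)
P(j) = -8/177 (P(j) = 1/(-81/8 - 12) = 1/(-177/8) = -8/177)
Z = 3803207/177 (Z = 21487 - 1*(-8/177) = 21487 + 8/177 = 3803207/177 ≈ 21487.)
-Z = -1*3803207/177 = -3803207/177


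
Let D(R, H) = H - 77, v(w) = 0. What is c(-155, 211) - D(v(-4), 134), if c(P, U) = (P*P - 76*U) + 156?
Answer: 8088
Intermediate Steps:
c(P, U) = 156 + P**2 - 76*U (c(P, U) = (P**2 - 76*U) + 156 = 156 + P**2 - 76*U)
D(R, H) = -77 + H
c(-155, 211) - D(v(-4), 134) = (156 + (-155)**2 - 76*211) - (-77 + 134) = (156 + 24025 - 16036) - 1*57 = 8145 - 57 = 8088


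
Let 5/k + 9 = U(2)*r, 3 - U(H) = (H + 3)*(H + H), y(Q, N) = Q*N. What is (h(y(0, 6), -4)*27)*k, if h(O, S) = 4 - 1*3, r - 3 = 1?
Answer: -135/77 ≈ -1.7532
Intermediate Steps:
r = 4 (r = 3 + 1 = 4)
y(Q, N) = N*Q
U(H) = 3 - 2*H*(3 + H) (U(H) = 3 - (H + 3)*(H + H) = 3 - (3 + H)*2*H = 3 - 2*H*(3 + H))
h(O, S) = 1 (h(O, S) = 4 - 3 = 1)
k = -5/77 (k = 5/(-9 + (3 - 6*2 - 2*2²)*4) = 5/(-9 + (3 - 12 - 2*4)*4) = 5/(-9 + (3 - 12 - 8)*4) = 5/(-9 - 17*4) = 5/(-9 - 68) = 5/(-77) = 5*(-1/77) = -5/77 ≈ -0.064935)
(h(y(0, 6), -4)*27)*k = (1*27)*(-5/77) = 27*(-5/77) = -135/77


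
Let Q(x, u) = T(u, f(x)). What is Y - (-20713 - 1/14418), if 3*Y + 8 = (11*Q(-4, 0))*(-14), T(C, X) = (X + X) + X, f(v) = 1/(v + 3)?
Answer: 300821959/14418 ≈ 20864.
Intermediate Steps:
f(v) = 1/(3 + v)
T(C, X) = 3*X (T(C, X) = 2*X + X = 3*X)
Q(x, u) = 3/(3 + x)
Y = 454/3 (Y = -8/3 + ((11*(3/(3 - 4)))*(-14))/3 = -8/3 + ((11*(3/(-1)))*(-14))/3 = -8/3 + ((11*(3*(-1)))*(-14))/3 = -8/3 + ((11*(-3))*(-14))/3 = -8/3 + (-33*(-14))/3 = -8/3 + (⅓)*462 = -8/3 + 154 = 454/3 ≈ 151.33)
Y - (-20713 - 1/14418) = 454/3 - (-20713 - 1/14418) = 454/3 - 1*(-298640035/14418) = 454/3 + 298640035/14418 = 300821959/14418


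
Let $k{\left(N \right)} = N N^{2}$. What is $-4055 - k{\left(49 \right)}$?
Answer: $-121704$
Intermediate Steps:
$k{\left(N \right)} = N^{3}$
$-4055 - k{\left(49 \right)} = -4055 - 49^{3} = -4055 - 117649 = -121704$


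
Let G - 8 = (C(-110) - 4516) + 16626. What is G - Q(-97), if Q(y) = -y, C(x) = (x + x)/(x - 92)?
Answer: 1214231/101 ≈ 12022.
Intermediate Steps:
C(x) = 2*x/(-92 + x) (C(x) = (2*x)/(-92 + x) = 2*x/(-92 + x))
G = 1224028/101 (G = 8 + ((2*(-110)/(-92 - 110) - 4516) + 16626) = 8 + ((2*(-110)/(-202) - 4516) + 16626) = 8 + ((2*(-110)*(-1/202) - 4516) + 16626) = 8 + ((110/101 - 4516) + 16626) = 8 + (-456006/101 + 16626) = 8 + 1223220/101 = 1224028/101 ≈ 12119.)
G - Q(-97) = 1224028/101 - (-1)*(-97) = 1224028/101 - 1*97 = 1224028/101 - 97 = 1214231/101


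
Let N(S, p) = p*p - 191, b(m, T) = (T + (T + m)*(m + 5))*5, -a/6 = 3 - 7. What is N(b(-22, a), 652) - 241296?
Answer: 183617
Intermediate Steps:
a = 24 (a = -6*(3 - 7) = -6*(-4) = 24)
b(m, T) = 5*T + 5*(5 + m)*(T + m) (b(m, T) = (T + (T + m)*(5 + m))*5 = (T + (5 + m)*(T + m))*5 = 5*T + 5*(5 + m)*(T + m))
N(S, p) = -191 + p**2 (N(S, p) = p**2 - 191 = -191 + p**2)
N(b(-22, a), 652) - 241296 = (-191 + 652**2) - 241296 = (-191 + 425104) - 241296 = 424913 - 241296 = 183617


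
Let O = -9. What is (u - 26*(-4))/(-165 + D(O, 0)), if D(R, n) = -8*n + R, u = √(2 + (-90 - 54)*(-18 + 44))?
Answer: -52/87 - I*√3742/174 ≈ -0.5977 - 0.35156*I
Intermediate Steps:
u = I*√3742 (u = √(2 - 144*26) = √(2 - 3744) = √(-3742) = I*√3742 ≈ 61.172*I)
D(R, n) = R - 8*n
(u - 26*(-4))/(-165 + D(O, 0)) = (I*√3742 - 26*(-4))/(-165 + (-9 - 8*0)) = (I*√3742 + 104)/(-165 + (-9 + 0)) = (104 + I*√3742)/(-165 - 9) = (104 + I*√3742)/(-174) = (104 + I*√3742)*(-1/174) = -52/87 - I*√3742/174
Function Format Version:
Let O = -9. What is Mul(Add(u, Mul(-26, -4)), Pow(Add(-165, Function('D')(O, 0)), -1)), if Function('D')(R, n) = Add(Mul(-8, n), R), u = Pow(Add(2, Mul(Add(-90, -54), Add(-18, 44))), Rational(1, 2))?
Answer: Add(Rational(-52, 87), Mul(Rational(-1, 174), I, Pow(3742, Rational(1, 2)))) ≈ Add(-0.59770, Mul(-0.35156, I))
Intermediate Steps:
u = Mul(I, Pow(3742, Rational(1, 2))) (u = Pow(Add(2, Mul(-144, 26)), Rational(1, 2)) = Pow(Add(2, -3744), Rational(1, 2)) = Pow(-3742, Rational(1, 2)) = Mul(I, Pow(3742, Rational(1, 2))) ≈ Mul(61.172, I))
Function('D')(R, n) = Add(R, Mul(-8, n))
Mul(Add(u, Mul(-26, -4)), Pow(Add(-165, Function('D')(O, 0)), -1)) = Mul(Add(Mul(I, Pow(3742, Rational(1, 2))), Mul(-26, -4)), Pow(Add(-165, Add(-9, Mul(-8, 0))), -1)) = Mul(Add(Mul(I, Pow(3742, Rational(1, 2))), 104), Pow(Add(-165, Add(-9, 0)), -1)) = Mul(Add(104, Mul(I, Pow(3742, Rational(1, 2)))), Pow(Add(-165, -9), -1)) = Mul(Add(104, Mul(I, Pow(3742, Rational(1, 2)))), Pow(-174, -1)) = Mul(Add(104, Mul(I, Pow(3742, Rational(1, 2)))), Rational(-1, 174)) = Add(Rational(-52, 87), Mul(Rational(-1, 174), I, Pow(3742, Rational(1, 2))))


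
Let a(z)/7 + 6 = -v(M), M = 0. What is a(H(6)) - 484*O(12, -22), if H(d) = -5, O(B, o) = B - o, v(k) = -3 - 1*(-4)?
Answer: -16505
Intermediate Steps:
v(k) = 1 (v(k) = -3 + 4 = 1)
a(z) = -49 (a(z) = -42 + 7*(-1*1) = -42 + 7*(-1) = -42 - 7 = -49)
a(H(6)) - 484*O(12, -22) = -49 - 484*(12 - 1*(-22)) = -49 - 484*(12 + 22) = -49 - 484*34 = -49 - 16456 = -16505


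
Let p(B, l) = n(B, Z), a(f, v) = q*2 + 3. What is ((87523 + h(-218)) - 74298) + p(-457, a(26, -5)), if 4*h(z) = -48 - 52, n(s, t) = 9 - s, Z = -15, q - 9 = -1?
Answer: 13666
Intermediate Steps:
q = 8 (q = 9 - 1 = 8)
a(f, v) = 19 (a(f, v) = 8*2 + 3 = 16 + 3 = 19)
h(z) = -25 (h(z) = (-48 - 52)/4 = (1/4)*(-100) = -25)
p(B, l) = 9 - B
((87523 + h(-218)) - 74298) + p(-457, a(26, -5)) = ((87523 - 25) - 74298) + (9 - 1*(-457)) = (87498 - 74298) + (9 + 457) = 13200 + 466 = 13666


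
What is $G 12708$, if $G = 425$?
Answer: $5400900$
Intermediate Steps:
$G 12708 = 425 \cdot 12708 = 5400900$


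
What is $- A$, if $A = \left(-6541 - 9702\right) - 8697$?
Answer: $24940$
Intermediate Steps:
$A = -24940$ ($A = \left(-6541 - 9702\right) - 8697 = -16243 - 8697 = -24940$)
$- A = \left(-1\right) \left(-24940\right) = 24940$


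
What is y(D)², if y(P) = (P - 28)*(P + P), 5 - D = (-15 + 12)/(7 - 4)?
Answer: 69696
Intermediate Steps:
D = 6 (D = 5 - (-15 + 12)/(7 - 4) = 5 - (-3)/3 = 5 - 1*(-1) = 5 + 1 = 6)
y(P) = 2*P*(-28 + P) (y(P) = (-28 + P)*(2*P) = 2*P*(-28 + P))
y(D)² = (2*6*(-28 + 6))² = (2*6*(-22))² = (-264)² = 69696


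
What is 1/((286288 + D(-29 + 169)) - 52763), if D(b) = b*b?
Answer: 1/253125 ≈ 3.9506e-6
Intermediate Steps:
D(b) = b²
1/((286288 + D(-29 + 169)) - 52763) = 1/((286288 + (-29 + 169)²) - 52763) = 1/((286288 + 140²) - 52763) = 1/((286288 + 19600) - 52763) = 1/(305888 - 52763) = 1/253125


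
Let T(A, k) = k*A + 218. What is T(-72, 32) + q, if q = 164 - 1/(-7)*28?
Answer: -1918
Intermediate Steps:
T(A, k) = 218 + A*k (T(A, k) = A*k + 218 = 218 + A*k)
q = 168 (q = 164 - 1*(-⅐)*28 = 164 + (⅐)*28 = 164 + 4 = 168)
T(-72, 32) + q = (218 - 72*32) + 168 = (218 - 2304) + 168 = -2086 + 168 = -1918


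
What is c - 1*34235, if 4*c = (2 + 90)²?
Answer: -32119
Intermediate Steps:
c = 2116 (c = (2 + 90)²/4 = (¼)*92² = (¼)*8464 = 2116)
c - 1*34235 = 2116 - 1*34235 = 2116 - 34235 = -32119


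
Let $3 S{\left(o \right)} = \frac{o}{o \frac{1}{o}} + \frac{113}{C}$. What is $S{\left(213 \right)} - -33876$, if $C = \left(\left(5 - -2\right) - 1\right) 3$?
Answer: $\frac{1833251}{54} \approx 33949.0$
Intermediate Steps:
$C = 18$ ($C = \left(\left(5 + 2\right) - 1\right) 3 = \left(7 - 1\right) 3 = 6 \cdot 3 = 18$)
$S{\left(o \right)} = \frac{113}{54} + \frac{o}{3}$ ($S{\left(o \right)} = \frac{\frac{o}{o \frac{1}{o}} + \frac{113}{18}}{3} = \frac{\frac{o}{1} + 113 \cdot \frac{1}{18}}{3} = \frac{o 1 + \frac{113}{18}}{3} = \frac{o + \frac{113}{18}}{3} = \frac{\frac{113}{18} + o}{3} = \frac{113}{54} + \frac{o}{3}$)
$S{\left(213 \right)} - -33876 = \left(\frac{113}{54} + \frac{1}{3} \cdot 213\right) - -33876 = \left(\frac{113}{54} + 71\right) + 33876 = \frac{3947}{54} + 33876 = \frac{1833251}{54}$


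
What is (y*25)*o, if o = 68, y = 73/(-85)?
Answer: -1460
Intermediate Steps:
y = -73/85 (y = 73*(-1/85) = -73/85 ≈ -0.85882)
(y*25)*o = -73/85*25*68 = -365/17*68 = -1460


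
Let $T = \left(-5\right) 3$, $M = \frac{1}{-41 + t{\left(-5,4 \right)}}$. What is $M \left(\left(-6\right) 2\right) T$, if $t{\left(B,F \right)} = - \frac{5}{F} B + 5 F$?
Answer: $- \frac{720}{59} \approx -12.203$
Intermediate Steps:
$t{\left(B,F \right)} = 5 F - \frac{5 B}{F}$ ($t{\left(B,F \right)} = - \frac{5 B}{F} + 5 F = 5 F - \frac{5 B}{F}$)
$M = - \frac{4}{59}$ ($M = \frac{1}{-41 + \left(5 \cdot 4 - - \frac{25}{4}\right)} = \frac{1}{-41 + \left(20 - \left(-25\right) \frac{1}{4}\right)} = \frac{1}{-41 + \left(20 + \frac{25}{4}\right)} = \frac{1}{-41 + \frac{105}{4}} = \frac{1}{- \frac{59}{4}} = - \frac{4}{59} \approx -0.067797$)
$T = -15$
$M \left(\left(-6\right) 2\right) T = - \frac{4 \left(\left(-6\right) 2\right)}{59} \left(-15\right) = \left(- \frac{4}{59}\right) \left(-12\right) \left(-15\right) = \frac{48}{59} \left(-15\right) = - \frac{720}{59}$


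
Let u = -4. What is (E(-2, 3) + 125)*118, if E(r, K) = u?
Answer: 14278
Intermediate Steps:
E(r, K) = -4
(E(-2, 3) + 125)*118 = (-4 + 125)*118 = 121*118 = 14278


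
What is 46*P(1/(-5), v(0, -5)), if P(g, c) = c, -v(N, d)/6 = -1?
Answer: 276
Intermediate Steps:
v(N, d) = 6 (v(N, d) = -6*(-1) = 6)
46*P(1/(-5), v(0, -5)) = 46*6 = 276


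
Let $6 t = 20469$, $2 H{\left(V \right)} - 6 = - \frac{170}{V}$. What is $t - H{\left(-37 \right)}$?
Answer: $\frac{252059}{74} \approx 3406.2$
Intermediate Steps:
$H{\left(V \right)} = 3 - \frac{85}{V}$ ($H{\left(V \right)} = 3 + \frac{\left(-170\right) \frac{1}{V}}{2} = 3 - \frac{85}{V}$)
$t = \frac{6823}{2}$ ($t = \frac{1}{6} \cdot 20469 = \frac{6823}{2} \approx 3411.5$)
$t - H{\left(-37 \right)} = \frac{6823}{2} - \left(3 - \frac{85}{-37}\right) = \frac{6823}{2} - \left(3 - - \frac{85}{37}\right) = \frac{6823}{2} - \left(3 + \frac{85}{37}\right) = \frac{6823}{2} - \frac{196}{37} = \frac{252059}{74}$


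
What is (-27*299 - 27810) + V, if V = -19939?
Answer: -55822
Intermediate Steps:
(-27*299 - 27810) + V = (-27*299 - 27810) - 19939 = (-8073 - 27810) - 19939 = -35883 - 19939 = -55822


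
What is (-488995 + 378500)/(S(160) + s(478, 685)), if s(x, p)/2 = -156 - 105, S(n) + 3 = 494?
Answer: 110495/31 ≈ 3564.4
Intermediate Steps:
S(n) = 491 (S(n) = -3 + 494 = 491)
s(x, p) = -522 (s(x, p) = 2*(-156 - 105) = 2*(-261) = -522)
(-488995 + 378500)/(S(160) + s(478, 685)) = (-488995 + 378500)/(491 - 522) = -110495/(-31) = -110495*(-1/31) = 110495/31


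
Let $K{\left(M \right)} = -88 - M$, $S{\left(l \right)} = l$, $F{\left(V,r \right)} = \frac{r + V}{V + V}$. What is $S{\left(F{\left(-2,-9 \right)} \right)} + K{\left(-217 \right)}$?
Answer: $\frac{527}{4} \approx 131.75$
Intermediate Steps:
$F{\left(V,r \right)} = \frac{V + r}{2 V}$
$S{\left(F{\left(-2,-9 \right)} \right)} + K{\left(-217 \right)} = \frac{-2 - 9}{2 \left(-2\right)} - -129 = \frac{1}{2} \left(- \frac{1}{2}\right) \left(-11\right) + \left(-88 + 217\right) = \frac{11}{4} + 129 = \frac{527}{4}$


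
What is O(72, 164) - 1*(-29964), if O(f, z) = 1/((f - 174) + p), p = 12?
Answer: 2696759/90 ≈ 29964.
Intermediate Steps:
O(f, z) = 1/(-162 + f) (O(f, z) = 1/((f - 174) + 12) = 1/((-174 + f) + 12) = 1/(-162 + f))
O(72, 164) - 1*(-29964) = 1/(-162 + 72) - 1*(-29964) = 1/(-90) + 29964 = -1/90 + 29964 = 2696759/90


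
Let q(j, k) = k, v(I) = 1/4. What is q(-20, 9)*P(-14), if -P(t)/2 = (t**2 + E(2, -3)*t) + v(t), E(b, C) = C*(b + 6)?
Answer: -19161/2 ≈ -9580.5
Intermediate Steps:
v(I) = 1/4
E(b, C) = C*(6 + b)
P(t) = -1/2 - 2*t**2 + 48*t (P(t) = -2*((t**2 + (-3*(6 + 2))*t) + 1/4) = -2*((t**2 + (-3*8)*t) + 1/4) = -2*((t**2 - 24*t) + 1/4) = -2*(1/4 + t**2 - 24*t) = -1/2 - 2*t**2 + 48*t)
q(-20, 9)*P(-14) = 9*(-1/2 - 2*(-14)**2 + 48*(-14)) = 9*(-1/2 - 2*196 - 672) = 9*(-1/2 - 392 - 672) = 9*(-2129/2) = -19161/2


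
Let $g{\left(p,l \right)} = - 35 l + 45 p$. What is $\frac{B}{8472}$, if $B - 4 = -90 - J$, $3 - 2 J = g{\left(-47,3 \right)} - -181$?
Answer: $- \frac{369}{2824} \approx -0.13067$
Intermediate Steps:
$J = 1021$ ($J = \frac{3}{2} - \frac{\left(\left(-35\right) 3 + 45 \left(-47\right)\right) - -181}{2} = \frac{3}{2} - \frac{\left(-105 - 2115\right) + 181}{2} = \frac{3}{2} - \frac{-2220 + 181}{2} = \frac{3}{2} - - \frac{2039}{2} = \frac{3}{2} + \frac{2039}{2} = 1021$)
$B = -1107$ ($B = 4 - 1111 = -1107$)
$\frac{B}{8472} = - \frac{1107}{8472} = \left(-1107\right) \frac{1}{8472} = - \frac{369}{2824}$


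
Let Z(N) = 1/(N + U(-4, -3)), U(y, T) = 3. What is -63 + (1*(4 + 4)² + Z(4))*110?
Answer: 48949/7 ≈ 6992.7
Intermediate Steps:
Z(N) = 1/(3 + N) (Z(N) = 1/(N + 3) = 1/(3 + N))
-63 + (1*(4 + 4)² + Z(4))*110 = -63 + (1*(4 + 4)² + 1/(3 + 4))*110 = -63 + (1*8² + 1/7)*110 = -63 + (1*64 + ⅐)*110 = -63 + (64 + ⅐)*110 = -63 + (449/7)*110 = -63 + 49390/7 = 48949/7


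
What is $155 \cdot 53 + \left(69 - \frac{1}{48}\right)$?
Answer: $\frac{397631}{48} \approx 8284.0$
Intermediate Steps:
$155 \cdot 53 + \left(69 - \frac{1}{48}\right) = 8215 + \left(69 - \frac{1}{48}\right) = 8215 + \frac{3311}{48} = \frac{397631}{48}$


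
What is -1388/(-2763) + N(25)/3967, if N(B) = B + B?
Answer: 5644346/10960821 ≈ 0.51496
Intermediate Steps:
N(B) = 2*B
-1388/(-2763) + N(25)/3967 = -1388/(-2763) + (2*25)/3967 = -1388*(-1/2763) + 50*(1/3967) = 1388/2763 + 50/3967 = 5644346/10960821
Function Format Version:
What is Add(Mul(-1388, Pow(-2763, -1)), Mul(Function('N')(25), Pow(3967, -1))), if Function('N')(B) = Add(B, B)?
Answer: Rational(5644346, 10960821) ≈ 0.51496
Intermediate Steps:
Function('N')(B) = Mul(2, B)
Add(Mul(-1388, Pow(-2763, -1)), Mul(Function('N')(25), Pow(3967, -1))) = Add(Mul(-1388, Pow(-2763, -1)), Mul(Mul(2, 25), Pow(3967, -1))) = Add(Mul(-1388, Rational(-1, 2763)), Mul(50, Rational(1, 3967))) = Add(Rational(1388, 2763), Rational(50, 3967)) = Rational(5644346, 10960821)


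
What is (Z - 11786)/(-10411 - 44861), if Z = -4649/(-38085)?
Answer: 448865161/2105034120 ≈ 0.21323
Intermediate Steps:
Z = 4649/38085 (Z = -4649*(-1/38085) = 4649/38085 ≈ 0.12207)
(Z - 11786)/(-10411 - 44861) = (4649/38085 - 11786)/(-10411 - 44861) = -448865161/38085/(-55272) = -448865161/38085*(-1/55272) = 448865161/2105034120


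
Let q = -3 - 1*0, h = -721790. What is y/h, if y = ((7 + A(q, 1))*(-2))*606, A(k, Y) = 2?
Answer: 5454/360895 ≈ 0.015112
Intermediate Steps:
q = -3 (q = -3 + 0 = -3)
y = -10908 (y = ((7 + 2)*(-2))*606 = (9*(-2))*606 = -18*606 = -10908)
y/h = -10908/(-721790) = -10908*(-1/721790) = 5454/360895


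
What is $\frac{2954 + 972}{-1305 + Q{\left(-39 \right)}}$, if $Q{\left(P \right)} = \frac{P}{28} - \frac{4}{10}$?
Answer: $- \frac{549640}{182951} \approx -3.0043$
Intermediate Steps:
$Q{\left(P \right)} = - \frac{2}{5} + \frac{P}{28}$ ($Q{\left(P \right)} = P \frac{1}{28} - \frac{2}{5} = \frac{P}{28} - \frac{2}{5} = - \frac{2}{5} + \frac{P}{28}$)
$\frac{2954 + 972}{-1305 + Q{\left(-39 \right)}} = \frac{2954 + 972}{-1305 + \left(- \frac{2}{5} + \frac{1}{28} \left(-39\right)\right)} = \frac{3926}{-1305 - \frac{251}{140}} = \frac{3926}{- \frac{182951}{140}} = 3926 \left(- \frac{140}{182951}\right) = - \frac{549640}{182951}$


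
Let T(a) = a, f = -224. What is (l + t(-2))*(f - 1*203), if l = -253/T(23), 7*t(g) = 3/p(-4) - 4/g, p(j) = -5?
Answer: 23058/5 ≈ 4611.6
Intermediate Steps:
t(g) = -3/35 - 4/(7*g) (t(g) = (3/(-5) - 4/g)/7 = (3*(-1/5) - 4/g)/7 = (-3/5 - 4/g)/7 = -3/35 - 4/(7*g))
l = -11 (l = -253/23 = -253*1/23 = -11)
(l + t(-2))*(f - 1*203) = (-11 + (1/35)*(-20 - 3*(-2))/(-2))*(-224 - 1*203) = (-11 + (1/35)*(-1/2)*(-20 + 6))*(-224 - 203) = (-11 + (1/35)*(-1/2)*(-14))*(-427) = (-11 + 1/5)*(-427) = -54/5*(-427) = 23058/5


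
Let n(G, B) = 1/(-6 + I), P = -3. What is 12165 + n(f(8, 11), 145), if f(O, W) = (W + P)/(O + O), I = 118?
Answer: 1362481/112 ≈ 12165.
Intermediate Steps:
f(O, W) = (-3 + W)/(2*O) (f(O, W) = (W - 3)/(O + O) = (-3 + W)/((2*O)) = (-3 + W)*(1/(2*O)) = (-3 + W)/(2*O))
n(G, B) = 1/112 (n(G, B) = 1/(-6 + 118) = 1/112)
12165 + n(f(8, 11), 145) = 12165 + 1/112 = 1362481/112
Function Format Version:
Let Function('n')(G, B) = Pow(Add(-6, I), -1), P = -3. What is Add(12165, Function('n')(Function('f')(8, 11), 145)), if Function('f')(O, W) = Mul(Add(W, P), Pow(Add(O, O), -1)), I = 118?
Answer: Rational(1362481, 112) ≈ 12165.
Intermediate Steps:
Function('f')(O, W) = Mul(Rational(1, 2), Pow(O, -1), Add(-3, W)) (Function('f')(O, W) = Mul(Add(W, -3), Pow(Add(O, O), -1)) = Mul(Add(-3, W), Pow(Mul(2, O), -1)) = Mul(Add(-3, W), Mul(Rational(1, 2), Pow(O, -1))) = Mul(Rational(1, 2), Pow(O, -1), Add(-3, W)))
Function('n')(G, B) = Rational(1, 112) (Function('n')(G, B) = Pow(Add(-6, 118), -1) = Pow(112, -1) = Rational(1, 112))
Add(12165, Function('n')(Function('f')(8, 11), 145)) = Add(12165, Rational(1, 112)) = Rational(1362481, 112)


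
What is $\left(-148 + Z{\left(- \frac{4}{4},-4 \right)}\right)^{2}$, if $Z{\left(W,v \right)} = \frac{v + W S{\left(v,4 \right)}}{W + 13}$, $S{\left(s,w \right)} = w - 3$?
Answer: $\frac{3171961}{144} \approx 22028.0$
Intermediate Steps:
$S{\left(s,w \right)} = -3 + w$
$Z{\left(W,v \right)} = \frac{W + v}{13 + W}$ ($Z{\left(W,v \right)} = \frac{v + W \left(-3 + 4\right)}{W + 13} = \frac{v + W 1}{13 + W} = \frac{v + W}{13 + W} = \frac{W + v}{13 + W}$)
$\left(-148 + Z{\left(- \frac{4}{4},-4 \right)}\right)^{2} = \left(-148 + \frac{- \frac{4}{4} - 4}{13 - \frac{4}{4}}\right)^{2} = \left(-148 + \frac{\left(-4\right) \frac{1}{4} - 4}{13 - 1}\right)^{2} = \left(-148 + \frac{-1 - 4}{13 - 1}\right)^{2} = \left(-148 + \frac{1}{12} \left(-5\right)\right)^{2} = \left(-148 - \frac{5}{12}\right)^{2} = \left(- \frac{1781}{12}\right)^{2} = \frac{3171961}{144}$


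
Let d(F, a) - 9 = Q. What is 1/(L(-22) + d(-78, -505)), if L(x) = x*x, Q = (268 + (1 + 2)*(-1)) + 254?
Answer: 1/1012 ≈ 0.00098814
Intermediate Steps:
Q = 519 (Q = (268 + 3*(-1)) + 254 = (268 - 3) + 254 = 265 + 254 = 519)
L(x) = x²
d(F, a) = 528 (d(F, a) = 9 + 519 = 528)
1/(L(-22) + d(-78, -505)) = 1/((-22)² + 528) = 1/(484 + 528) = 1/1012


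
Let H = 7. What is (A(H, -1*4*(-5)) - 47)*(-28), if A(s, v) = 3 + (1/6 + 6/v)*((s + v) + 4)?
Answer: 12404/15 ≈ 826.93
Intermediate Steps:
A(s, v) = 3 + (1/6 + 6/v)*(4 + s + v) (A(s, v) = 3 + (1*(1/6) + 6/v)*(4 + s + v) = 3 + (1/6 + 6/v)*(4 + s + v))
(A(H, -1*4*(-5)) - 47)*(-28) = ((144 + 36*7 + (-1*4*(-5))*(58 + 7 - 1*4*(-5)))/(6*((-1*4*(-5)))) - 47)*(-28) = ((144 + 252 + (-4*(-5))*(58 + 7 - 4*(-5)))/(6*((-4*(-5)))) - 47)*(-28) = ((1/6)*(144 + 252 + 20*(58 + 7 + 20))/20 - 47)*(-28) = ((1/6)*(1/20)*(144 + 252 + 20*85) - 47)*(-28) = ((1/6)*(1/20)*(144 + 252 + 1700) - 47)*(-28) = ((1/6)*(1/20)*2096 - 47)*(-28) = (262/15 - 47)*(-28) = -443/15*(-28) = 12404/15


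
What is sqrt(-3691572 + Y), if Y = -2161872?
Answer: 2*I*sqrt(1463361) ≈ 2419.4*I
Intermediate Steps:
sqrt(-3691572 + Y) = sqrt(-3691572 - 2161872) = sqrt(-5853444) = 2*I*sqrt(1463361)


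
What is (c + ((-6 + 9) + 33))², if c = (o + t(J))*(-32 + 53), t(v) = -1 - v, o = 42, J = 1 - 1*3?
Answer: 881721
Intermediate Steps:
J = -2 (J = 1 - 3 = -2)
c = 903 (c = (42 + (-1 - 1*(-2)))*(-32 + 53) = (42 + (-1 + 2))*21 = (42 + 1)*21 = 43*21 = 903)
(c + ((-6 + 9) + 33))² = (903 + ((-6 + 9) + 33))² = (903 + (3 + 33))² = (903 + 36)² = 939² = 881721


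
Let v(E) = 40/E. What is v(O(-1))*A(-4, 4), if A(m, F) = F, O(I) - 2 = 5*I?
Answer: -160/3 ≈ -53.333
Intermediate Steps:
O(I) = 2 + 5*I
v(O(-1))*A(-4, 4) = (40/(2 + 5*(-1)))*4 = (40/(2 - 5))*4 = (40/(-3))*4 = (40*(-⅓))*4 = -40/3*4 = -160/3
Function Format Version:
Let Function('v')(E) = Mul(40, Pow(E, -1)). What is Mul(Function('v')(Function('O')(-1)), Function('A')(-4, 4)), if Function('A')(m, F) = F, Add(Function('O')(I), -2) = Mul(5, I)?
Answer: Rational(-160, 3) ≈ -53.333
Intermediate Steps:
Function('O')(I) = Add(2, Mul(5, I))
Mul(Function('v')(Function('O')(-1)), Function('A')(-4, 4)) = Mul(Mul(40, Pow(Add(2, Mul(5, -1)), -1)), 4) = Mul(Mul(40, Pow(Add(2, -5), -1)), 4) = Mul(Mul(40, Pow(-3, -1)), 4) = Mul(Mul(40, Rational(-1, 3)), 4) = Mul(Rational(-40, 3), 4) = Rational(-160, 3)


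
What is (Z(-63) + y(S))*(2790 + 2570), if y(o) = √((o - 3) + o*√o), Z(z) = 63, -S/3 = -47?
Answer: 337680 + 5360*√(138 + 141*√141) ≈ 5.6586e+5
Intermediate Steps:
S = 141 (S = -3*(-47) = 141)
y(o) = √(-3 + o + o^(3/2)) (y(o) = √((-3 + o) + o^(3/2)) = √(-3 + o + o^(3/2)))
(Z(-63) + y(S))*(2790 + 2570) = (63 + √(-3 + 141 + 141^(3/2)))*(2790 + 2570) = (63 + √(-3 + 141 + 141*√141))*5360 = (63 + √(138 + 141*√141))*5360 = 337680 + 5360*√(138 + 141*√141)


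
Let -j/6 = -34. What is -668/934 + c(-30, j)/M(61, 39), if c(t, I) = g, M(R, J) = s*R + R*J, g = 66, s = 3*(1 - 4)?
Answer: -96733/142435 ≈ -0.67914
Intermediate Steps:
j = 204 (j = -6*(-34) = 204)
s = -9 (s = 3*(-3) = -9)
M(R, J) = -9*R + J*R (M(R, J) = -9*R + R*J = -9*R + J*R)
c(t, I) = 66
-668/934 + c(-30, j)/M(61, 39) = -668/934 + 66/((61*(-9 + 39))) = -668*1/934 + 66/((61*30)) = -334/467 + 66/1830 = -334/467 + 66*(1/1830) = -334/467 + 11/305 = -96733/142435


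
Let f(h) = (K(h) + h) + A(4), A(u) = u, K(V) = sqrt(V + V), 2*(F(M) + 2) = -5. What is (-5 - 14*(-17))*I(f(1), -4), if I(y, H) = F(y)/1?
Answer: -2097/2 ≈ -1048.5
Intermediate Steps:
F(M) = -9/2 (F(M) = -2 + (1/2)*(-5) = -2 - 5/2 = -9/2)
K(V) = sqrt(2)*sqrt(V) (K(V) = sqrt(2*V) = sqrt(2)*sqrt(V))
f(h) = 4 + h + sqrt(2)*sqrt(h) (f(h) = (sqrt(2)*sqrt(h) + h) + 4 = (h + sqrt(2)*sqrt(h)) + 4 = 4 + h + sqrt(2)*sqrt(h))
I(y, H) = -9/2 (I(y, H) = -9/2/1 = -9/2*1 = -9/2)
(-5 - 14*(-17))*I(f(1), -4) = (-5 - 14*(-17))*(-9/2) = (-5 + 238)*(-9/2) = 233*(-9/2) = -2097/2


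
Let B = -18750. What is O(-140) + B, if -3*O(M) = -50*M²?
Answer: 923750/3 ≈ 3.0792e+5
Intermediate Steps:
O(M) = 50*M²/3 (O(M) = -(-50)*M²/3 = 50*M²/3)
O(-140) + B = (50/3)*(-140)² - 18750 = (50/3)*19600 - 18750 = 980000/3 - 18750 = 923750/3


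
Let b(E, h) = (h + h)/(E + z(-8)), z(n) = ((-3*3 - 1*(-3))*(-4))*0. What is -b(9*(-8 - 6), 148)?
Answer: 148/63 ≈ 2.3492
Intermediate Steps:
z(n) = 0 (z(n) = ((-9 + 3)*(-4))*0 = -6*(-4)*0 = 24*0 = 0)
b(E, h) = 2*h/E (b(E, h) = (h + h)/(E + 0) = (2*h)/E = 2*h/E)
-b(9*(-8 - 6), 148) = -2*148/(9*(-8 - 6)) = -2*148/(9*(-14)) = -2*148/(-126) = -2*148*(-1)/126 = -1*(-148/63) = 148/63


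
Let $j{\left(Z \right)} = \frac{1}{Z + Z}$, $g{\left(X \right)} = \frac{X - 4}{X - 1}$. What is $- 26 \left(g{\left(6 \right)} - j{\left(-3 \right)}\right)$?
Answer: $- \frac{221}{15} \approx -14.733$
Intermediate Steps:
$g{\left(X \right)} = \frac{-4 + X}{-1 + X}$
$j{\left(Z \right)} = \frac{1}{2 Z}$
$- 26 \left(g{\left(6 \right)} - j{\left(-3 \right)}\right) = - 26 \left(\frac{-4 + 6}{-1 + 6} - \frac{1}{2 \left(-3\right)}\right) = - 26 \left(\frac{1}{5} \cdot 2 - \frac{1}{2} \left(- \frac{1}{3}\right)\right) = - 26 \left(\frac{1}{5} \cdot 2 - - \frac{1}{6}\right) = - 26 \left(\frac{2}{5} + \frac{1}{6}\right) = \left(-26\right) \frac{17}{30} = - \frac{221}{15}$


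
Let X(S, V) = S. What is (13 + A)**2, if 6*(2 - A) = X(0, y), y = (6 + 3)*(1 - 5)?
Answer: 225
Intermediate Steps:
y = -36 (y = 9*(-4) = -36)
A = 2 (A = 2 - 1/6*0 = 2 + 0 = 2)
(13 + A)**2 = (13 + 2)**2 = 15**2 = 225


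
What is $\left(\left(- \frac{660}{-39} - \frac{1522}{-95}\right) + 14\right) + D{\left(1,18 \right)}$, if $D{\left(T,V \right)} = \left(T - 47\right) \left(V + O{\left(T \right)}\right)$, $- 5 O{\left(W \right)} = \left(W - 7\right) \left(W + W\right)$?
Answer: $- \frac{1100948}{1235} \approx -891.46$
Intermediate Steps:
$O{\left(W \right)} = - \frac{2 W \left(-7 + W\right)}{5}$ ($O{\left(W \right)} = - \frac{\left(W - 7\right) \left(W + W\right)}{5} = - \frac{\left(-7 + W\right) 2 W}{5} = - \frac{2 W \left(-7 + W\right)}{5}$)
$D{\left(T,V \right)} = \left(-47 + T\right) \left(V + \frac{2 T \left(7 - T\right)}{5}\right)$ ($D{\left(T,V \right)} = \left(T - 47\right) \left(V + \frac{2 T \left(7 - T\right)}{5}\right) = \left(-47 + T\right) \left(V + \frac{2 T \left(7 - T\right)}{5}\right)$)
$\left(\left(- \frac{660}{-39} - \frac{1522}{-95}\right) + 14\right) + D{\left(1,18 \right)} = \left(\left(- \frac{660}{-39} - \frac{1522}{-95}\right) + 14\right) - \left(\frac{4798}{5} - \frac{108}{5} + \frac{2}{5}\right) = \left(\left(\left(-660\right) \left(- \frac{1}{39}\right) - - \frac{1522}{95}\right) + 14\right) - \frac{4692}{5} = \left(\left(\frac{220}{13} + \frac{1522}{95}\right) + 14\right) - \frac{4692}{5} = \left(\frac{40686}{1235} + 14\right) - \frac{4692}{5} = \frac{57976}{1235} - \frac{4692}{5} = - \frac{1100948}{1235}$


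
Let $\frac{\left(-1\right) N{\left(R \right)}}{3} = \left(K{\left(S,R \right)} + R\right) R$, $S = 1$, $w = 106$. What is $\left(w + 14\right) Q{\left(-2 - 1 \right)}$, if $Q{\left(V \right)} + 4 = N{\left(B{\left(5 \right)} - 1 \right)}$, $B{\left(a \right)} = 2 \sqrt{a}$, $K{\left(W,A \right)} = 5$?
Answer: $-6240 - 2160 \sqrt{5} \approx -11070.0$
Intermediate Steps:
$N{\left(R \right)} = - 3 R \left(5 + R\right)$ ($N{\left(R \right)} = - 3 \left(5 + R\right) R = - 3 R \left(5 + R\right)$)
$Q{\left(V \right)} = -4 - 3 \left(-1 + 2 \sqrt{5}\right) \left(4 + 2 \sqrt{5}\right)$ ($Q{\left(V \right)} = -4 - 3 \left(2 \sqrt{5} - 1\right) \left(5 + \left(2 \sqrt{5} - 1\right)\right) = -4 - 3 \left(2 \sqrt{5} - 1\right) \left(5 - \left(1 - 2 \sqrt{5}\right)\right) = -4 - 3 \left(-1 + 2 \sqrt{5}\right) \left(5 - \left(1 - 2 \sqrt{5}\right)\right) = -4 - 3 \left(-1 + 2 \sqrt{5}\right) \left(4 + 2 \sqrt{5}\right)$)
$\left(w + 14\right) Q{\left(-2 - 1 \right)} = \left(106 + 14\right) \left(-52 - 18 \sqrt{5}\right) = 120 \left(-52 - 18 \sqrt{5}\right) = -6240 - 2160 \sqrt{5}$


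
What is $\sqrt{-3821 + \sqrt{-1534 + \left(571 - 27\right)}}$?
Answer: $\sqrt{-3821 + 3 i \sqrt{110}} \approx 0.2545 + 61.815 i$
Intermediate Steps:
$\sqrt{-3821 + \sqrt{-1534 + \left(571 - 27\right)}} = \sqrt{-3821 + \sqrt{-1534 + 544}} = \sqrt{-3821 + \sqrt{-990}} = \sqrt{-3821 + 3 i \sqrt{110}}$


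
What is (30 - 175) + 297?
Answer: 152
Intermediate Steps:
(30 - 175) + 297 = -145 + 297 = 152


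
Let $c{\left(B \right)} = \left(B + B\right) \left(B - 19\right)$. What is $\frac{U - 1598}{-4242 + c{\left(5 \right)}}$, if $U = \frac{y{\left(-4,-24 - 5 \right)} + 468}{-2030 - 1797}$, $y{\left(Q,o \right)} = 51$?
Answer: $\frac{6116065}{16769914} \approx 0.3647$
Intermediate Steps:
$c{\left(B \right)} = 2 B \left(-19 + B\right)$
$U = - \frac{519}{3827}$ ($U = \frac{51 + 468}{-2030 - 1797} = \frac{519}{-3827} = 519 \left(- \frac{1}{3827}\right) = - \frac{519}{3827} \approx -0.13562$)
$\frac{U - 1598}{-4242 + c{\left(5 \right)}} = \frac{- \frac{519}{3827} - 1598}{-4242 + 2 \cdot 5 \left(-19 + 5\right)} = - \frac{6116065}{3827 \left(-4242 + 2 \cdot 5 \left(-14\right)\right)} = - \frac{6116065}{3827 \left(-4242 - 140\right)} = - \frac{6116065}{3827 \left(-4382\right)} = \left(- \frac{6116065}{3827}\right) \left(- \frac{1}{4382}\right) = \frac{6116065}{16769914}$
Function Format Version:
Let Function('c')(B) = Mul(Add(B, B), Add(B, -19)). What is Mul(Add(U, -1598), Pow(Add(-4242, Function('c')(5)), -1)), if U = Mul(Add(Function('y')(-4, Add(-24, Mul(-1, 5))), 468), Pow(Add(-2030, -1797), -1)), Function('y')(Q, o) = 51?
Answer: Rational(6116065, 16769914) ≈ 0.36470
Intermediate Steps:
Function('c')(B) = Mul(2, B, Add(-19, B)) (Function('c')(B) = Mul(Mul(2, B), Add(-19, B)) = Mul(2, B, Add(-19, B)))
U = Rational(-519, 3827) (U = Mul(Add(51, 468), Pow(Add(-2030, -1797), -1)) = Mul(519, Pow(-3827, -1)) = Mul(519, Rational(-1, 3827)) = Rational(-519, 3827) ≈ -0.13562)
Mul(Add(U, -1598), Pow(Add(-4242, Function('c')(5)), -1)) = Mul(Add(Rational(-519, 3827), -1598), Pow(Add(-4242, Mul(2, 5, Add(-19, 5))), -1)) = Mul(Rational(-6116065, 3827), Pow(Add(-4242, Mul(2, 5, -14)), -1)) = Mul(Rational(-6116065, 3827), Pow(Add(-4242, -140), -1)) = Mul(Rational(-6116065, 3827), Pow(-4382, -1)) = Mul(Rational(-6116065, 3827), Rational(-1, 4382)) = Rational(6116065, 16769914)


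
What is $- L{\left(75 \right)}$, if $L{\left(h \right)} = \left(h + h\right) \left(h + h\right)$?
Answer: $-22500$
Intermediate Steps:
$L{\left(h \right)} = 4 h^{2}$ ($L{\left(h \right)} = 2 h 2 h = 4 h^{2}$)
$- L{\left(75 \right)} = - 4 \cdot 75^{2} = - 4 \cdot 5625 = \left(-1\right) 22500 = -22500$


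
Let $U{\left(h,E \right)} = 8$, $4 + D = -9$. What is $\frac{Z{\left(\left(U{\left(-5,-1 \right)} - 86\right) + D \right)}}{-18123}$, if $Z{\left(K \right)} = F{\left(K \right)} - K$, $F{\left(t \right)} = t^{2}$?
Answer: $- \frac{1196}{2589} \approx -0.46195$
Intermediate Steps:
$D = -13$ ($D = -4 - 9 = -13$)
$Z{\left(K \right)} = K^{2} - K$
$\frac{Z{\left(\left(U{\left(-5,-1 \right)} - 86\right) + D \right)}}{-18123} = \frac{\left(\left(8 - 86\right) - 13\right) \left(-1 + \left(\left(8 - 86\right) - 13\right)\right)}{-18123} = \left(-78 - 13\right) \left(-1 - 91\right) \left(- \frac{1}{18123}\right) = - 91 \left(-1 - 91\right) \left(- \frac{1}{18123}\right) = \left(-91\right) \left(-92\right) \left(- \frac{1}{18123}\right) = 8372 \left(- \frac{1}{18123}\right) = - \frac{1196}{2589}$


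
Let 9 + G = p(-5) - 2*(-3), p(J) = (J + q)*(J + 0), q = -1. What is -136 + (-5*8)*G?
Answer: -1216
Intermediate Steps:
p(J) = J*(-1 + J) (p(J) = (J - 1)*(J + 0) = (-1 + J)*J = J*(-1 + J))
G = 27 (G = -9 + (-5*(-1 - 5) - 2*(-3)) = -9 + (-5*(-6) + 6) = -9 + (30 + 6) = -9 + 36 = 27)
-136 + (-5*8)*G = -136 - 5*8*27 = -136 - 40*27 = -136 - 1080 = -1216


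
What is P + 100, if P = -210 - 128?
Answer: -238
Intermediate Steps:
P = -338
P + 100 = -338 + 100 = -238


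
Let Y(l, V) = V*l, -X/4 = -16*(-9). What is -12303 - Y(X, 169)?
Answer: 85041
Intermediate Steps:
X = -576 (X = -(-64)*(-9) = -4*144 = -576)
-12303 - Y(X, 169) = -12303 - 169*(-576) = -12303 - 1*(-97344) = -12303 + 97344 = 85041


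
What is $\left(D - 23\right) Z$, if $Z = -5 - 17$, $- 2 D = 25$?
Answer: $781$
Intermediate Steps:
$D = - \frac{25}{2}$ ($D = \left(- \frac{1}{2}\right) 25 = - \frac{25}{2} \approx -12.5$)
$Z = -22$
$\left(D - 23\right) Z = \left(- \frac{25}{2} - 23\right) \left(-22\right) = \left(- \frac{71}{2}\right) \left(-22\right) = 781$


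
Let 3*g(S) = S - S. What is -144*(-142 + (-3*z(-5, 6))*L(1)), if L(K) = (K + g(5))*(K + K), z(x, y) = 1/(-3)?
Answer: 20160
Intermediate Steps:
g(S) = 0 (g(S) = (S - S)/3 = (1/3)*0 = 0)
z(x, y) = -1/3
L(K) = 2*K**2 (L(K) = (K + 0)*(K + K) = K*(2*K) = 2*K**2)
-144*(-142 + (-3*z(-5, 6))*L(1)) = -144*(-142 + (-3*(-1/3))*(2*1**2)) = -144*(-142 + 1*(2*1)) = -144*(-142 + 1*2) = -144*(-142 + 2) = -144*(-140) = 20160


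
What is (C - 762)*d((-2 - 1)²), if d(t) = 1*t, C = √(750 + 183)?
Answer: -6858 + 9*√933 ≈ -6583.1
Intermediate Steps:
C = √933 ≈ 30.545
d(t) = t
(C - 762)*d((-2 - 1)²) = (√933 - 762)*(-2 - 1)² = (-762 + √933)*(-3)² = (-762 + √933)*9 = -6858 + 9*√933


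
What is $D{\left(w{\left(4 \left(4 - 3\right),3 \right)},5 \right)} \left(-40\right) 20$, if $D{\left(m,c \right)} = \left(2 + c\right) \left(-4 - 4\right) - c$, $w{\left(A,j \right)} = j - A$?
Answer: $48800$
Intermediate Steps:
$D{\left(m,c \right)} = -16 - 9 c$ ($D{\left(m,c \right)} = \left(2 + c\right) \left(-8\right) - c = \left(-16 - 8 c\right) - c = -16 - 9 c$)
$D{\left(w{\left(4 \left(4 - 3\right),3 \right)},5 \right)} \left(-40\right) 20 = \left(-16 - 45\right) \left(-40\right) 20 = \left(-61\right) \left(-40\right) 20 = 2440 \cdot 20 = 48800$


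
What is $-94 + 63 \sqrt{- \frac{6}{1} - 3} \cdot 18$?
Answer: $-94 + 3402 i \approx -94.0 + 3402.0 i$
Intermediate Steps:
$-94 + 63 \sqrt{- \frac{6}{1} - 3} \cdot 18 = -94 + 63 \sqrt{\left(-6\right) 1 - 3} \cdot 18 = -94 + 63 \sqrt{-6 - 3} \cdot 18 = -94 + 63 \sqrt{-9} \cdot 18 = -94 + 63 \cdot 3 i 18 = -94 + 63 \cdot 54 i = -94 + 3402 i$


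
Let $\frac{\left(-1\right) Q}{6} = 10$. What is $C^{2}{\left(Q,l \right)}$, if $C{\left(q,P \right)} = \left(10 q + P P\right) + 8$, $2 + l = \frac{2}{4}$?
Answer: $\frac{5564881}{16} \approx 3.4781 \cdot 10^{5}$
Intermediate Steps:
$Q = -60$ ($Q = \left(-6\right) 10 = -60$)
$l = - \frac{3}{2}$ ($l = -2 + \frac{2}{4} = -2 + 2 \cdot \frac{1}{4} = -2 + \frac{1}{2} = - \frac{3}{2} \approx -1.5$)
$C{\left(q,P \right)} = 8 + P^{2} + 10 q$ ($C{\left(q,P \right)} = \left(10 q + P^{2}\right) + 8 = \left(P^{2} + 10 q\right) + 8 = 8 + P^{2} + 10 q$)
$C^{2}{\left(Q,l \right)} = \left(8 + \left(- \frac{3}{2}\right)^{2} + 10 \left(-60\right)\right)^{2} = \left(8 + \frac{9}{4} - 600\right)^{2} = \left(- \frac{2359}{4}\right)^{2} = \frac{5564881}{16}$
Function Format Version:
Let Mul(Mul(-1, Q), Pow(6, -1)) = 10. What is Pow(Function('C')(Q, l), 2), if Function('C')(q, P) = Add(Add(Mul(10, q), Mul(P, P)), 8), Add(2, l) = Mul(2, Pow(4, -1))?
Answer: Rational(5564881, 16) ≈ 3.4781e+5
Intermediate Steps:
Q = -60 (Q = Mul(-6, 10) = -60)
l = Rational(-3, 2) (l = Add(-2, Mul(2, Pow(4, -1))) = Add(-2, Mul(2, Rational(1, 4))) = Add(-2, Rational(1, 2)) = Rational(-3, 2) ≈ -1.5000)
Function('C')(q, P) = Add(8, Pow(P, 2), Mul(10, q)) (Function('C')(q, P) = Add(Add(Mul(10, q), Pow(P, 2)), 8) = Add(Add(Pow(P, 2), Mul(10, q)), 8) = Add(8, Pow(P, 2), Mul(10, q)))
Pow(Function('C')(Q, l), 2) = Pow(Add(8, Pow(Rational(-3, 2), 2), Mul(10, -60)), 2) = Pow(Add(8, Rational(9, 4), -600), 2) = Pow(Rational(-2359, 4), 2) = Rational(5564881, 16)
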